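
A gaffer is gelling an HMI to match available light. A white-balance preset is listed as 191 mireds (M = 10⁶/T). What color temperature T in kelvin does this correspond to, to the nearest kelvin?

T = 10⁶ / 191 = 5235.60 K → 5236 K.

5236 K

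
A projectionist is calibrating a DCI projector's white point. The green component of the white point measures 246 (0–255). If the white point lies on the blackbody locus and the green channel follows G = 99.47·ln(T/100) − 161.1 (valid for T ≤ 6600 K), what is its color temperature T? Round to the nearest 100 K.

ln t = (246 + 161.1) / 99.47 = 4.0927.
t = e^4.0927 = 59.901.
T = 100·t = 5990 K → 6000 K to the nearest 100 K.

6000 K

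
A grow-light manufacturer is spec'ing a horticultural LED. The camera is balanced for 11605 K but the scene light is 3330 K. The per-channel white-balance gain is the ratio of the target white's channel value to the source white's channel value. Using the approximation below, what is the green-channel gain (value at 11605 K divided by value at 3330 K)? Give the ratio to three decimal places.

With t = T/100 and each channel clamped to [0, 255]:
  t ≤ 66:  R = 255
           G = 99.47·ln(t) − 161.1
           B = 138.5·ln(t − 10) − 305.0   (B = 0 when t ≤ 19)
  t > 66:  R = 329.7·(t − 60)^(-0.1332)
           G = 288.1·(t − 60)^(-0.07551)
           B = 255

At 3330 K (t = 33.3):
  G = 99.47·ln 33.3 − 161.1 = 99.47·3.5056 − 161.1 = 187.598.
At 11605 K (t = 116.05):
  G = 288.1·(116.05 − 60)^(-0.07551) = 288.1·56.05^(-0.07551) = 288.1·0.73784 = 212.573.
Gain = 212.573 / 187.598 = 1.1331 → 1.133.

1.133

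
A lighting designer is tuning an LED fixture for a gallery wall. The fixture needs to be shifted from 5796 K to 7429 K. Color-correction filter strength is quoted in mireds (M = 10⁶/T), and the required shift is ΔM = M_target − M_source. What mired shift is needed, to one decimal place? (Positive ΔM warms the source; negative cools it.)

-37.9 mireds

M_source = 10⁶/5796 = 172.533; M_target = 10⁶/7429 = 134.608.
ΔM = 134.608 − 172.533 = -37.925 → -37.9 mireds, a cooling shift.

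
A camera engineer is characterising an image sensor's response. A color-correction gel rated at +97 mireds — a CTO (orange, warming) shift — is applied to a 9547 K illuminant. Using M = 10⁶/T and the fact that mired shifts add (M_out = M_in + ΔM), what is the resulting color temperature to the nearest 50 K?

M_in = 10⁶/9547 = 104.74 mireds.
M_out = 104.74 + (+97) = 201.74 mireds.
T_out = 10⁶/201.74 = 4956.8 K → 4950 K.

4950 K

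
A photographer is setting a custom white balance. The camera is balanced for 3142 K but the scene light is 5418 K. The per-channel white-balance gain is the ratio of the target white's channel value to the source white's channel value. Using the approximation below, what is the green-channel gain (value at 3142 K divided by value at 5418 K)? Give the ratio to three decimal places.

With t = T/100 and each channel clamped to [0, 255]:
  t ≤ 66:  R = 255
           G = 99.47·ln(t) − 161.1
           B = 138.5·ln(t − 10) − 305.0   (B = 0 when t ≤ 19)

0.770

At 5418 K (t = 54.18):
  G = 99.47·ln 54.18 − 161.1 = 99.47·3.9923 − 161.1 = 236.015.
At 3142 K (t = 31.42):
  G = 99.47·ln 31.42 − 161.1 = 99.47·3.4474 − 161.1 = 181.817.
Gain = 181.817 / 236.015 = 0.7704 → 0.770.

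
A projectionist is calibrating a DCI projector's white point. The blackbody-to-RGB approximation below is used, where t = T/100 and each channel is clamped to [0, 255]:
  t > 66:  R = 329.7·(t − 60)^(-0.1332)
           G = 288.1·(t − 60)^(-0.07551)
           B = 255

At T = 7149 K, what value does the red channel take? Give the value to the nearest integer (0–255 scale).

238

t = 7149/100 = 71.49; the t > 66 branch applies.
R = 329.7·(71.49 − 60)^(-0.1332) = 329.7·11.49^(-0.1332) = 329.7·0.72238 = 238.168.
Rounded: 238.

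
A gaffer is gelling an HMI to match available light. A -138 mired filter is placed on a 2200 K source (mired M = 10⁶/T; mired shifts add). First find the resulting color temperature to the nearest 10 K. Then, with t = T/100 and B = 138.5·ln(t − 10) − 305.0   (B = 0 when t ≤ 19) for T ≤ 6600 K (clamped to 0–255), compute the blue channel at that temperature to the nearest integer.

121

M_in = 10⁶/2200 = 454.55; M_out = 454.55 + (-138) = 316.55.
T_out = 10⁶/316.55 = 3159.1 K → 3160 K; t = 31.6.
B = 138.5·ln(31.6 − 10) − 305.0 = 138.5·ln 21.6 − 305.0 = 138.5·3.0727 − 305.0 = 120.568.
Rounded: 121.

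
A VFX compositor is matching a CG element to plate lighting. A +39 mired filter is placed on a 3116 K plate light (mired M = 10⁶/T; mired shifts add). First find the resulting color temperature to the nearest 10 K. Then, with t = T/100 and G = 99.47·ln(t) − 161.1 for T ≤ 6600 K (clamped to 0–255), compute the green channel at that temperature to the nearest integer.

170

M_in = 10⁶/3116 = 320.92; M_out = 320.92 + (+39) = 359.92.
T_out = 10⁶/359.92 = 2778.4 K → 2780 K; t = 27.8.
G = 99.47·ln 27.8 − 161.1 = 99.47·3.3250 − 161.1 = 169.641.
Rounded: 170.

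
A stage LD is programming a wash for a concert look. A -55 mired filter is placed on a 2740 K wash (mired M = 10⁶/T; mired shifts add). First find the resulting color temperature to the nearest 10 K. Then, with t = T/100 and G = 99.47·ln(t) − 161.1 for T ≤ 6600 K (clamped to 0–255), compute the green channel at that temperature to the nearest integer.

M_in = 10⁶/2740 = 364.96; M_out = 364.96 + (-55) = 309.96.
T_out = 10⁶/309.96 = 3226.2 K → 3230 K; t = 32.3.
G = 99.47·ln 32.3 − 161.1 = 99.47·3.4751 − 161.1 = 184.565.
Rounded: 185.

185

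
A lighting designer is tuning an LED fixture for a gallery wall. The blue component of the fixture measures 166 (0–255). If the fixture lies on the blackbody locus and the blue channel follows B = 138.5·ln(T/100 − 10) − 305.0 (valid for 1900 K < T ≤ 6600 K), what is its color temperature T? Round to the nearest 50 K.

ln(t − 10) = (166 + 305.0) / 138.5 = 3.4007.
t − 10 = e^3.4007 = 29.986, so t = 39.986.
T = 100·t = 3999 K → 4000 K to the nearest 50 K.

4000 K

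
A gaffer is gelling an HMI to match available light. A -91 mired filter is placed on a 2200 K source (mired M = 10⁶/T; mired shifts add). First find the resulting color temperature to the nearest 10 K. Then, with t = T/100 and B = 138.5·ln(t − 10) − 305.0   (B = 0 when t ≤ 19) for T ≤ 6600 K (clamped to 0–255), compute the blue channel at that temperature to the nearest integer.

91

M_in = 10⁶/2200 = 454.55; M_out = 454.55 + (-91) = 363.55.
T_out = 10⁶/363.55 = 2750.7 K → 2750 K; t = 27.5.
B = 138.5·ln(27.5 − 10) − 305.0 = 138.5·ln 17.5 − 305.0 = 138.5·2.8622 − 305.0 = 91.415.
Rounded: 91.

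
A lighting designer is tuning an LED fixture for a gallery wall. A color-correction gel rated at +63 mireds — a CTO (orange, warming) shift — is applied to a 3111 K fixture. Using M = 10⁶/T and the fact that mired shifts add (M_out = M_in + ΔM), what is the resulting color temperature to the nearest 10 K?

M_in = 10⁶/3111 = 321.44 mireds.
M_out = 321.44 + (+63) = 384.44 mireds.
T_out = 10⁶/384.44 = 2601.2 K → 2600 K.

2600 K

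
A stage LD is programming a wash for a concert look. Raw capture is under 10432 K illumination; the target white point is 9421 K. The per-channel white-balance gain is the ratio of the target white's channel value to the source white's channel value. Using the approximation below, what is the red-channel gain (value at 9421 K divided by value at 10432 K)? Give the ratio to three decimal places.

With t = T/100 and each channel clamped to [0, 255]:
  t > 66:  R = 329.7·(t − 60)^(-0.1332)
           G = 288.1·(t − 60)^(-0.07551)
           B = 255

1.035

At 10432 K (t = 104.32):
  R = 329.7·(104.32 − 60)^(-0.1332) = 329.7·44.32^(-0.1332) = 329.7·0.60349 = 198.972.
At 9421 K (t = 94.21):
  R = 329.7·(94.21 − 60)^(-0.1332) = 329.7·34.21^(-0.1332) = 329.7·0.62467 = 205.954.
Gain = 205.954 / 198.972 = 1.0351 → 1.035.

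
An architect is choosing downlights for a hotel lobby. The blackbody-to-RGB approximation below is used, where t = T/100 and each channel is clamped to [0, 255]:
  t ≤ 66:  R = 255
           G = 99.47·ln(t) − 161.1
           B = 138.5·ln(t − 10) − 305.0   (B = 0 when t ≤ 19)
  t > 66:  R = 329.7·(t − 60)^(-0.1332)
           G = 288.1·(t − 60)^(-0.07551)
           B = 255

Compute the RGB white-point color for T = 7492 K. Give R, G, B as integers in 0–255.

t = 7492/100 = 74.92; the t > 66 branch applies.
R = 329.7·(74.92 − 60)^(-0.1332) = 329.7·14.92^(-0.1332) = 329.7·0.69768 = 230.024.
G = 288.1·(74.92 − 60)^(-0.07551) = 288.1·14.92^(-0.07551) = 288.1·0.81540 = 234.916.
B = 255 by definition for t > 66.
Rounded: (230, 235, 255).

R=230, G=235, B=255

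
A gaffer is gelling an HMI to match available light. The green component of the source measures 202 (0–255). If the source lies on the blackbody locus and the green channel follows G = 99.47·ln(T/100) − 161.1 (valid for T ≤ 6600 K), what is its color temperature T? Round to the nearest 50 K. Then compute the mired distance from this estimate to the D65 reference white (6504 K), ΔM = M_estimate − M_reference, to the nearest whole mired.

+106 mireds

ln t = (202 + 161.1) / 99.47 = 3.6503.
t = e^3.6503 = 38.488.
T = 100·t = 3849 K → 3850 K to the nearest 50 K.
M_estimate = 10⁶/3850 = 259.74; M_reference = 10⁶/6504 = 153.75.
ΔM = 259.74 − 153.75 = 105.99 → +106 mireds.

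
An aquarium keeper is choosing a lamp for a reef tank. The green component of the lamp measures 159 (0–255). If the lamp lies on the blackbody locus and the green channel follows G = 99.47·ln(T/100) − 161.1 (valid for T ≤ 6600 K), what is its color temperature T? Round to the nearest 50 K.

ln t = (159 + 161.1) / 99.47 = 3.2181.
t = e^3.2181 = 24.980.
T = 100·t = 2498 K → 2500 K to the nearest 50 K.

2500 K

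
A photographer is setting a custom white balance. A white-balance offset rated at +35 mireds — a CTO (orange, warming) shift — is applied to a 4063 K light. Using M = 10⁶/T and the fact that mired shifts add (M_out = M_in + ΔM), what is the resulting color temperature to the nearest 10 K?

3560 K

M_in = 10⁶/4063 = 246.12 mireds.
M_out = 246.12 + (+35) = 281.12 mireds.
T_out = 10⁶/281.12 = 3557.2 K → 3560 K.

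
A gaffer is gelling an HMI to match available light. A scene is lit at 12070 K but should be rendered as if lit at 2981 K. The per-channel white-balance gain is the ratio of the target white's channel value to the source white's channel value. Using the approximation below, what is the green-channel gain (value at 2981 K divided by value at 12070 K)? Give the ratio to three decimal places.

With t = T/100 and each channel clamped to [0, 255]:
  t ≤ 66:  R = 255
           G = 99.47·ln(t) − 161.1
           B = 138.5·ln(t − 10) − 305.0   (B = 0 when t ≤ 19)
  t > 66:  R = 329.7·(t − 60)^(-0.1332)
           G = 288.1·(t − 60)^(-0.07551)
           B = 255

0.836

At 12070 K (t = 120.7):
  G = 288.1·(120.7 − 60)^(-0.07551) = 288.1·60.7^(-0.07551) = 288.1·0.73342 = 211.298.
At 2981 K (t = 29.81):
  G = 99.47·ln 29.81 − 161.1 = 99.47·3.3948 − 161.1 = 176.585.
Gain = 176.585 / 211.298 = 0.8357 → 0.836.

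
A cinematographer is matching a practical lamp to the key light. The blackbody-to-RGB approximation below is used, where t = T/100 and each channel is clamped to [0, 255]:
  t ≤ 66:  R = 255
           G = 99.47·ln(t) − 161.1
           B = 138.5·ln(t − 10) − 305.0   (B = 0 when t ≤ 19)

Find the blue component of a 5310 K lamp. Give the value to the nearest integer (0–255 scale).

t = 5310/100 = 53.1; the t ≤ 66 branch applies.
B = 138.5·ln(53.1 − 10) − 305.0 = 138.5·ln 43.1 − 305.0 = 138.5·3.7635 − 305.0 = 216.248.
Rounded: 216.

216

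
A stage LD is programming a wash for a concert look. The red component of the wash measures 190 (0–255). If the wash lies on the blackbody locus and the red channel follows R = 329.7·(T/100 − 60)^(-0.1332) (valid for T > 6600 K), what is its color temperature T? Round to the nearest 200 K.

(t − 60)^(-0.1332) = 190/329.7 = 0.57628.
t − 60 = 0.57628^(1/-0.1332) = 0.57628^(-7.508) = 62.667, so t = 122.667.
T = 100·t = 12267 K → 12200 K to the nearest 200 K.

12200 K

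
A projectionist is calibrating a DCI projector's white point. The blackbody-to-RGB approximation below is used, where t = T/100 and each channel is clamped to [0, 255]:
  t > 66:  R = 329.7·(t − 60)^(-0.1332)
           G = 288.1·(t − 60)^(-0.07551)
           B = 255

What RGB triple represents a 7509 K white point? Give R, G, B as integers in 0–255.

t = 7509/100 = 75.09; the t > 66 branch applies.
R = 329.7·(75.09 − 60)^(-0.1332) = 329.7·15.09^(-0.1332) = 329.7·0.69662 = 229.677.
G = 288.1·(75.09 − 60)^(-0.07551) = 288.1·15.09^(-0.07551) = 288.1·0.81470 = 234.715.
B = 255 by definition for t > 66.
Rounded: (230, 235, 255).

R=230, G=235, B=255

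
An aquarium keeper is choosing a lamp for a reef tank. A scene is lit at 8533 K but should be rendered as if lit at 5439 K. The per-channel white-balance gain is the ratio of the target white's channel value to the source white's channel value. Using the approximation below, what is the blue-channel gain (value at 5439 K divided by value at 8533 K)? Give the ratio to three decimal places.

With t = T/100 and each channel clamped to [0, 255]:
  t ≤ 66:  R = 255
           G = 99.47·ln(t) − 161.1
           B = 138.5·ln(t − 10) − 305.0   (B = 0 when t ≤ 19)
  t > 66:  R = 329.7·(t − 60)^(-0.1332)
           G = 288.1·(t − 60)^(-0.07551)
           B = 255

0.864

At 8533 K (t = 85.33):
  B = 255 by definition for t > 66.
At 5439 K (t = 54.39):
  B = 138.5·ln(54.39 − 10) − 305.0 = 138.5·ln 44.39 − 305.0 = 138.5·3.7930 − 305.0 = 220.332.
Gain = 220.332 / 255.000 = 0.8640 → 0.864.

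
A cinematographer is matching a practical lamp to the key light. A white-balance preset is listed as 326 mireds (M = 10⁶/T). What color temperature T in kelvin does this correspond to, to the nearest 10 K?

T = 10⁶ / 326 = 3067.48 K → 3070 K.

3070 K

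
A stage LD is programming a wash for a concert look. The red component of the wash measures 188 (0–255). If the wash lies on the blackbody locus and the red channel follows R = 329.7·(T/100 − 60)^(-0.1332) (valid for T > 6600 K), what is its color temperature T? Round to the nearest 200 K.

12800 K

(t − 60)^(-0.1332) = 188/329.7 = 0.57022.
t − 60 = 0.57022^(1/-0.1332) = 0.57022^(-7.508) = 67.848, so t = 127.848.
T = 100·t = 12785 K → 12800 K to the nearest 200 K.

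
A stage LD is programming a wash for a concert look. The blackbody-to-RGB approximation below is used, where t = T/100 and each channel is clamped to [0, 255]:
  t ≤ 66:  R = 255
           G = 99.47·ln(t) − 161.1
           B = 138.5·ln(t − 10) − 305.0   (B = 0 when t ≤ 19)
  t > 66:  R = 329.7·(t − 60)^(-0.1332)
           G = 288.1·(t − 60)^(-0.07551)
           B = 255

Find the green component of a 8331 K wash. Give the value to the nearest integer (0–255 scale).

t = 8331/100 = 83.31; the t > 66 branch applies.
G = 288.1·(83.31 − 60)^(-0.07551) = 288.1·23.31^(-0.07551) = 288.1·0.78838 = 227.133.
Rounded: 227.

227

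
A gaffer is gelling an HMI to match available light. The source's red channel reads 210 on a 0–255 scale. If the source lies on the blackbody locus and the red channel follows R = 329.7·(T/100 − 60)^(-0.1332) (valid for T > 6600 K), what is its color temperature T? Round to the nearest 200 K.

(t − 60)^(-0.1332) = 210/329.7 = 0.63694.
t − 60 = 0.63694^(1/-0.1332) = 0.63694^(-7.508) = 29.561, so t = 89.561.
T = 100·t = 8956 K → 9000 K to the nearest 200 K.

9000 K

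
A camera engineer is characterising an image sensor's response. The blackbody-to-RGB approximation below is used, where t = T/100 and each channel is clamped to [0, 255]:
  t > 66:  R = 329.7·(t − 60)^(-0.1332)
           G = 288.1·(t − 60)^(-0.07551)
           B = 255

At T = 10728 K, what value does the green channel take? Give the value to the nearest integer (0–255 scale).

t = 10728/100 = 107.28; the t > 66 branch applies.
G = 288.1·(107.28 − 60)^(-0.07551) = 288.1·47.28^(-0.07551) = 288.1·0.74739 = 215.322.
Rounded: 215.

215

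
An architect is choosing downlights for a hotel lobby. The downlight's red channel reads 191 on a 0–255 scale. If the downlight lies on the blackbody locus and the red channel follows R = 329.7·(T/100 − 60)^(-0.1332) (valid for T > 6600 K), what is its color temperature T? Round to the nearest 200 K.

(t − 60)^(-0.1332) = 191/329.7 = 0.57931.
t − 60 = 0.57931^(1/-0.1332) = 0.57931^(-7.508) = 60.245, so t = 120.245.
T = 100·t = 12025 K → 12000 K to the nearest 200 K.

12000 K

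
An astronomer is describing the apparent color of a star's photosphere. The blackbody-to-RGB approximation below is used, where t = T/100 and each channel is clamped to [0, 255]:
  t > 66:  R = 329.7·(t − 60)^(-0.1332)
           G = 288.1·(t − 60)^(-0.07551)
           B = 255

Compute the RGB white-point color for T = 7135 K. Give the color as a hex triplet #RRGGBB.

t = 7135/100 = 71.35; the t > 66 branch applies.
R = 329.7·(71.35 − 60)^(-0.1332) = 329.7·11.35^(-0.1332) = 329.7·0.72356 = 238.558.
G = 288.1·(71.35 − 60)^(-0.07551) = 288.1·11.35^(-0.07551) = 288.1·0.83241 = 239.817.
B = 255 by definition for t > 66.
Rounded: (239, 240, 255).
In hex: #EFF0FF.

#EFF0FF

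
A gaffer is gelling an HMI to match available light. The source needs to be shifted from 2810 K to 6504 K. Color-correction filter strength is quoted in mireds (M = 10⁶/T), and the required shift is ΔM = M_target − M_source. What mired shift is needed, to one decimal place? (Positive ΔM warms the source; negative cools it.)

-202.1 mireds

M_source = 10⁶/2810 = 355.872; M_target = 10⁶/6504 = 153.752.
ΔM = 153.752 − 355.872 = -202.120 → -202.1 mireds, a cooling shift.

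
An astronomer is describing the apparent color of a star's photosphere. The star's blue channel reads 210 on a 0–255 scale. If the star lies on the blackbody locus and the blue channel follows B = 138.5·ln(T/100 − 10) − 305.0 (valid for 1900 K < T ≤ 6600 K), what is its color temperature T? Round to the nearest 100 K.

5100 K

ln(t − 10) = (210 + 305.0) / 138.5 = 3.7184.
t − 10 = e^3.7184 = 41.199, so t = 51.199.
T = 100·t = 5120 K → 5100 K to the nearest 100 K.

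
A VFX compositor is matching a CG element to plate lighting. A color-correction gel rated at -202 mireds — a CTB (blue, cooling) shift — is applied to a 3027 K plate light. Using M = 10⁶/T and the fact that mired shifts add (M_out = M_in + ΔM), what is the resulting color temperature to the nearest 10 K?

7790 K

M_in = 10⁶/3027 = 330.36 mireds.
M_out = 330.36 + (-202) = 128.36 mireds.
T_out = 10⁶/128.36 = 7790.6 K → 7790 K.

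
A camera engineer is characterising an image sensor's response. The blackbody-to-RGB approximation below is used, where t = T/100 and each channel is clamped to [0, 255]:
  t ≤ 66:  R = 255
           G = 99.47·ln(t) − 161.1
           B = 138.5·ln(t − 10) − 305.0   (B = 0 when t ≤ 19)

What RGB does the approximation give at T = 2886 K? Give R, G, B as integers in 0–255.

t = 2886/100 = 28.86; the t ≤ 66 branch applies.
R = 255 by definition for t ≤ 66.
G = 99.47·ln 28.86 − 161.1 = 99.47·3.3625 − 161.1 = 173.364.
B = 138.5·ln(28.86 − 10) − 305.0 = 138.5·ln 18.86 − 305.0 = 138.5·2.9370 − 305.0 = 101.780.
Rounded: (255, 173, 102).

R=255, G=173, B=102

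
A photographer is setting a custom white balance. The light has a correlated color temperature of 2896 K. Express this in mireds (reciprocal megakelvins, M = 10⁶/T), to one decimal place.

345.3 mireds

M = 10⁶ / 2896 = 345.304 → 345.3 mireds.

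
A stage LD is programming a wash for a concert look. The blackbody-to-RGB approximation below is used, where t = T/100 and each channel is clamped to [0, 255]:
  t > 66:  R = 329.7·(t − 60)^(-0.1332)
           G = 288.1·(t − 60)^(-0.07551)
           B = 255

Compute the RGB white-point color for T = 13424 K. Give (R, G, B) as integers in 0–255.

t = 13424/100 = 134.24; the t > 66 branch applies.
R = 329.7·(134.24 − 60)^(-0.1332) = 329.7·74.24^(-0.1332) = 329.7·0.56342 = 185.759.
G = 288.1·(134.24 − 60)^(-0.07551) = 288.1·74.24^(-0.07551) = 288.1·0.72235 = 208.109.
B = 255 by definition for t > 66.
Rounded: (186, 208, 255).

(186, 208, 255)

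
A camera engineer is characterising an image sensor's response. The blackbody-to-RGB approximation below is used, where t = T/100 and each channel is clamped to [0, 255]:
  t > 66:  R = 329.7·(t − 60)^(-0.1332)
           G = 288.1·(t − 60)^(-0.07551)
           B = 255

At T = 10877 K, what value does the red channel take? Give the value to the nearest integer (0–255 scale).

196

t = 10877/100 = 108.77; the t > 66 branch applies.
R = 329.7·(108.77 − 60)^(-0.1332) = 329.7·48.77^(-0.1332) = 329.7·0.59585 = 196.452.
Rounded: 196.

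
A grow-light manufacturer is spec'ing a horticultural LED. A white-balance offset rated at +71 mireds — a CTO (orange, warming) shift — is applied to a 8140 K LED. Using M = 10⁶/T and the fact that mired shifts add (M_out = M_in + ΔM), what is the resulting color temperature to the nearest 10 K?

M_in = 10⁶/8140 = 122.85 mireds.
M_out = 122.85 + (+71) = 193.85 mireds.
T_out = 10⁶/193.85 = 5158.6 K → 5160 K.

5160 K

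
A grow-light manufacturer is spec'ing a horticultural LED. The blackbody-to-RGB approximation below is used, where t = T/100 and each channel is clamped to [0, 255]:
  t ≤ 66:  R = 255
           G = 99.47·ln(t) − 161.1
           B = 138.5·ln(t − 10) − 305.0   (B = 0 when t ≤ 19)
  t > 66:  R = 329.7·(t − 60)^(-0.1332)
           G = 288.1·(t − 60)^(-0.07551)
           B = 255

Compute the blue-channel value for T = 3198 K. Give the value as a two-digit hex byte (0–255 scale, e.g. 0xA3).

t = 3198/100 = 31.98; the t ≤ 66 branch applies.
B = 138.5·ln(31.98 − 10) − 305.0 = 138.5·ln 21.98 − 305.0 = 138.5·3.0901 − 305.0 = 122.983.
Rounded: 123; in hex, 0x7B.

0x7B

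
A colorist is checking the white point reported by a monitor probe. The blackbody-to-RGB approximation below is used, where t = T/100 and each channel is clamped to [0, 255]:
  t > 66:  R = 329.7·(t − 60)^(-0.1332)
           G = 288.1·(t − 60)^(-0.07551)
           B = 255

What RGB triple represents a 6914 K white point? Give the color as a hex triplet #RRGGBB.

t = 6914/100 = 69.14; the t > 66 branch applies.
R = 329.7·(69.14 − 60)^(-0.1332) = 329.7·9.14^(-0.1332) = 329.7·0.74474 = 245.539.
G = 288.1·(69.14 − 60)^(-0.07551) = 288.1·9.14^(-0.07551) = 288.1·0.84613 = 243.771.
B = 255 by definition for t > 66.
Rounded: (246, 244, 255).
In hex: #F6F4FF.

#F6F4FF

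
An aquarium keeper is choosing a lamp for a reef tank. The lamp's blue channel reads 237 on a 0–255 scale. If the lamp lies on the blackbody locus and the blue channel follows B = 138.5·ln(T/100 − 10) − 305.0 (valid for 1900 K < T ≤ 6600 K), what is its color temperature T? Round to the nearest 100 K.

6000 K

ln(t − 10) = (237 + 305.0) / 138.5 = 3.9134.
t − 10 = e^3.9134 = 50.067, so t = 60.067.
T = 100·t = 6007 K → 6000 K to the nearest 100 K.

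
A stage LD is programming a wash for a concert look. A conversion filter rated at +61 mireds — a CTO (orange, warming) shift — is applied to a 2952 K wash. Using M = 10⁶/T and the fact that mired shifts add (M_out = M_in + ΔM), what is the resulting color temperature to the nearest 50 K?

M_in = 10⁶/2952 = 338.75 mireds.
M_out = 338.75 + (+61) = 399.75 mireds.
T_out = 10⁶/399.75 = 2501.5 K → 2500 K.

2500 K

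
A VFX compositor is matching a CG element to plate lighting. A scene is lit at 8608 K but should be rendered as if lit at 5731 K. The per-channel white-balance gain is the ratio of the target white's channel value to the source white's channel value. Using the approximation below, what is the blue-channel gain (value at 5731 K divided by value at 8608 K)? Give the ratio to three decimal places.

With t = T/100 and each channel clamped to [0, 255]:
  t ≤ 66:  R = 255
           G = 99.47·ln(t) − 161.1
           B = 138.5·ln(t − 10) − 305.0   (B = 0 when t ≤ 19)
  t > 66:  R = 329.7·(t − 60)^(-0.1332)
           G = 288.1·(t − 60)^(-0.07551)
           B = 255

At 8608 K (t = 86.08):
  B = 255 by definition for t > 66.
At 5731 K (t = 57.31):
  B = 138.5·ln(57.31 − 10) − 305.0 = 138.5·ln 47.31 − 305.0 = 138.5·3.8567 − 305.0 = 229.156.
Gain = 229.156 / 255.000 = 0.8987 → 0.899.

0.899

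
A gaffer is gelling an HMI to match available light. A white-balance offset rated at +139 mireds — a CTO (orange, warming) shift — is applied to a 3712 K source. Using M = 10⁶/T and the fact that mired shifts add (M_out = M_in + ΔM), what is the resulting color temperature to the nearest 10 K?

2450 K

M_in = 10⁶/3712 = 269.40 mireds.
M_out = 269.40 + (+139) = 408.40 mireds.
T_out = 10⁶/408.40 = 2448.6 K → 2450 K.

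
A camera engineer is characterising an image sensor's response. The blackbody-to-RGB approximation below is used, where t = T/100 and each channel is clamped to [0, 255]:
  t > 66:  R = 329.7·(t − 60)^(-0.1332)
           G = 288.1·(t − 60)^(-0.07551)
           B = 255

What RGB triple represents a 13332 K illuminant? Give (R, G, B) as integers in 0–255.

t = 13332/100 = 133.32; the t > 66 branch applies.
R = 329.7·(133.32 − 60)^(-0.1332) = 329.7·73.32^(-0.1332) = 329.7·0.56435 = 186.068.
G = 288.1·(133.32 − 60)^(-0.07551) = 288.1·73.32^(-0.07551) = 288.1·0.72303 = 208.305.
B = 255 by definition for t > 66.
Rounded: (186, 208, 255).

(186, 208, 255)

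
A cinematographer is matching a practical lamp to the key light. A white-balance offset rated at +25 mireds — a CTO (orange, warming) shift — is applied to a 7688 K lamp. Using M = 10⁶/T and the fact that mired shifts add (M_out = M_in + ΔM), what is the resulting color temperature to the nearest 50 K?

6450 K

M_in = 10⁶/7688 = 130.07 mireds.
M_out = 130.07 + (+25) = 155.07 mireds.
T_out = 10⁶/155.07 = 6448.6 K → 6450 K.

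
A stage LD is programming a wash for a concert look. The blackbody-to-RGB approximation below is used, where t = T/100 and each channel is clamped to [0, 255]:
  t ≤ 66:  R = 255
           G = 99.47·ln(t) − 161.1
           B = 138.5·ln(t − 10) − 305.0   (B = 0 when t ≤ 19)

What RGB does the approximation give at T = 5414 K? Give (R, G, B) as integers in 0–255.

t = 5414/100 = 54.14; the t ≤ 66 branch applies.
R = 255 by definition for t ≤ 66.
G = 99.47·ln 54.14 − 161.1 = 99.47·3.9916 − 161.1 = 235.942.
B = 138.5·ln(54.14 − 10) − 305.0 = 138.5·ln 44.14 − 305.0 = 138.5·3.7874 − 305.0 = 219.550.
Rounded: (255, 236, 220).

(255, 236, 220)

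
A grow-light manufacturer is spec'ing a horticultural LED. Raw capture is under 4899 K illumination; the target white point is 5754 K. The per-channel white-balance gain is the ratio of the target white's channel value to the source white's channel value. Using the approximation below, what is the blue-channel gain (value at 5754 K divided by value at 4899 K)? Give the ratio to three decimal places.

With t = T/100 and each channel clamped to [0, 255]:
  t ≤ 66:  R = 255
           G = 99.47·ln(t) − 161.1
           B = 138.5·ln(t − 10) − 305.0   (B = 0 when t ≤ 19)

At 4899 K (t = 48.99):
  B = 138.5·ln(48.99 − 10) − 305.0 = 138.5·ln 38.99 − 305.0 = 138.5·3.6633 − 305.0 = 202.368.
At 5754 K (t = 57.54):
  B = 138.5·ln(57.54 − 10) − 305.0 = 138.5·ln 47.54 − 305.0 = 138.5·3.8616 − 305.0 = 229.828.
Gain = 229.828 / 202.368 = 1.1357 → 1.136.

1.136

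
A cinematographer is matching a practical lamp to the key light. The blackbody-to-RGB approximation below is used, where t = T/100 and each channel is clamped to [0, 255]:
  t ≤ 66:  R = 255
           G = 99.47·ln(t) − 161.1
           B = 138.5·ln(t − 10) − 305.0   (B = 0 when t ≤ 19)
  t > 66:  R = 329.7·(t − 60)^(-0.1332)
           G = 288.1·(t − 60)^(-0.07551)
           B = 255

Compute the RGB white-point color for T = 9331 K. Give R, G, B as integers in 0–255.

R=207, G=221, B=255

t = 9331/100 = 93.31; the t > 66 branch applies.
R = 329.7·(93.31 − 60)^(-0.1332) = 329.7·33.31^(-0.1332) = 329.7·0.62689 = 206.686.
G = 288.1·(93.31 − 60)^(-0.07551) = 288.1·33.31^(-0.07551) = 288.1·0.76742 = 221.092.
B = 255 by definition for t > 66.
Rounded: (207, 221, 255).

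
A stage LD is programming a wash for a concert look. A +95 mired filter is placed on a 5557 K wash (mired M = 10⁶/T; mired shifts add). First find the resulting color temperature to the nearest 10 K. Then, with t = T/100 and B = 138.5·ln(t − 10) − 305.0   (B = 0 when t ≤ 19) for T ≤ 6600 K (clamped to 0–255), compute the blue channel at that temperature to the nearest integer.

148

M_in = 10⁶/5557 = 179.95; M_out = 179.95 + (+95) = 274.95.
T_out = 10⁶/274.95 = 3637.0 K → 3640 K; t = 36.4.
B = 138.5·ln(36.4 − 10) − 305.0 = 138.5·ln 26.4 − 305.0 = 138.5·3.2734 − 305.0 = 148.361.
Rounded: 148.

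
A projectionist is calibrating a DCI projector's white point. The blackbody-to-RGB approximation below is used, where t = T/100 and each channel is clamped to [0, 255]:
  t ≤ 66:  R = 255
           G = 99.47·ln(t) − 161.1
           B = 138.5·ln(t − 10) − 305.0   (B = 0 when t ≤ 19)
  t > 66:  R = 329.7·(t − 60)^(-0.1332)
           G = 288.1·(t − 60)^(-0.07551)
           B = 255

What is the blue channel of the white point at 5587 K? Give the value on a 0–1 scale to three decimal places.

0.882

t = 5587/100 = 55.87; the t ≤ 66 branch applies.
B = 138.5·ln(55.87 − 10) − 305.0 = 138.5·ln 45.87 − 305.0 = 138.5·3.8258 − 305.0 = 224.875.
On a 0–1 scale: 224.875/255 = 0.8819 → 0.882.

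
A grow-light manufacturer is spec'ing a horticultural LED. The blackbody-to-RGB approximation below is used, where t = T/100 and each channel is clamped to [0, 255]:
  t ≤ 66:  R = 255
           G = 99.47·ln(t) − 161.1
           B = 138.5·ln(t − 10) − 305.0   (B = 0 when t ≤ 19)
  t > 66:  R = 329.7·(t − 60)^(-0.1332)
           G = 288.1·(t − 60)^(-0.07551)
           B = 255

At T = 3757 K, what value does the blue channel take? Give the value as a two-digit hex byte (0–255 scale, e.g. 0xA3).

t = 3757/100 = 37.57; the t ≤ 66 branch applies.
B = 138.5·ln(37.57 − 10) − 305.0 = 138.5·ln 27.57 − 305.0 = 138.5·3.3167 − 305.0 = 154.367.
Rounded: 154; in hex, 0x9A.

0x9A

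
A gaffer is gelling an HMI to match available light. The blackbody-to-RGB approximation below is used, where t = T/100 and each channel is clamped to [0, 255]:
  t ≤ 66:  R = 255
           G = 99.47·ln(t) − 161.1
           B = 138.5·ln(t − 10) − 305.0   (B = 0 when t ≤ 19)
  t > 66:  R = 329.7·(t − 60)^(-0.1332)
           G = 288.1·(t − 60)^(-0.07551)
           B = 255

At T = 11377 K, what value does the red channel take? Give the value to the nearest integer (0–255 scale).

t = 11377/100 = 113.77; the t > 66 branch applies.
R = 329.7·(113.77 − 60)^(-0.1332) = 329.7·53.77^(-0.1332) = 329.7·0.58816 = 193.915.
Rounded: 194.

194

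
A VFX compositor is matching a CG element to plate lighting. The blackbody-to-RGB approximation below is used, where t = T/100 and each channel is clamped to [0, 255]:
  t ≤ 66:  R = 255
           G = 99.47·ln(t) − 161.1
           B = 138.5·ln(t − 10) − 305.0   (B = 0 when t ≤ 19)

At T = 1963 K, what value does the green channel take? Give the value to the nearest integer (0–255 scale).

135

t = 1963/100 = 19.63; the t ≤ 66 branch applies.
G = 99.47·ln 19.63 − 161.1 = 99.47·2.9771 − 161.1 = 135.028.
Rounded: 135.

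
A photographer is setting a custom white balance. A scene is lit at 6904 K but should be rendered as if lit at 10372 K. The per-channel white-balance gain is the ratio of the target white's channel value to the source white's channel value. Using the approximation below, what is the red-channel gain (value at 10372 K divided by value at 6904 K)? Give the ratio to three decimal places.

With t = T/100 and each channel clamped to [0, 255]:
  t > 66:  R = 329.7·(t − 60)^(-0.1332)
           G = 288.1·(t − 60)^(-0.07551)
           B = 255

0.811

At 6904 K (t = 69.04):
  R = 329.7·(69.04 − 60)^(-0.1332) = 329.7·9.04^(-0.1332) = 329.7·0.74583 = 245.899.
At 10372 K (t = 103.72):
  R = 329.7·(103.72 − 60)^(-0.1332) = 329.7·43.72^(-0.1332) = 329.7·0.60459 = 199.334.
Gain = 199.334 / 245.899 = 0.8106 → 0.811.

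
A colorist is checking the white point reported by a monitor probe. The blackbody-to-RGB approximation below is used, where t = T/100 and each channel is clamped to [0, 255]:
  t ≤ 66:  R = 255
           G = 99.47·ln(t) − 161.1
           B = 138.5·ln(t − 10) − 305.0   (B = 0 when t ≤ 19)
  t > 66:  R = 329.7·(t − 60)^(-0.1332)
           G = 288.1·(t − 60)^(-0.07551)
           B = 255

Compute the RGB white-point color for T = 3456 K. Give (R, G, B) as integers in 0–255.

(255, 191, 138)

t = 3456/100 = 34.56; the t ≤ 66 branch applies.
R = 255 by definition for t ≤ 66.
G = 99.47·ln 34.56 − 161.1 = 99.47·3.5427 − 161.1 = 191.292.
B = 138.5·ln(34.56 − 10) − 305.0 = 138.5·ln 24.56 − 305.0 = 138.5·3.2011 − 305.0 = 138.355.
Rounded: (255, 191, 138).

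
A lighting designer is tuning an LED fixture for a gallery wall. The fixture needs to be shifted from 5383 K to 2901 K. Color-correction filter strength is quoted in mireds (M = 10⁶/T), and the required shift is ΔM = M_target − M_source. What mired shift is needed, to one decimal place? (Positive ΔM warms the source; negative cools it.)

+158.9 mireds

M_source = 10⁶/5383 = 185.770; M_target = 10⁶/2901 = 344.709.
ΔM = 344.709 − 185.770 = 158.939 → +158.9 mireds, a warming shift.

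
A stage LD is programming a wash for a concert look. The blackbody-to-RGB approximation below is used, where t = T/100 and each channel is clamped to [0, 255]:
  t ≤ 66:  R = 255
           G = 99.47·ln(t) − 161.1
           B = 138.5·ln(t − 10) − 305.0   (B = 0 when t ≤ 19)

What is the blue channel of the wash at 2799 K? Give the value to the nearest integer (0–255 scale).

t = 2799/100 = 27.99; the t ≤ 66 branch applies.
B = 138.5·ln(27.99 − 10) − 305.0 = 138.5·ln 17.99 − 305.0 = 138.5·2.8898 − 305.0 = 95.240.
Rounded: 95.

95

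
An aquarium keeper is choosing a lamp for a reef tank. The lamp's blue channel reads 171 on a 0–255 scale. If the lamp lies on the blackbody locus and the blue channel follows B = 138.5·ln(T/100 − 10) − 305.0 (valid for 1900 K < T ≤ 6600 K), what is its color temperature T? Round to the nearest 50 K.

ln(t − 10) = (171 + 305.0) / 138.5 = 3.4368.
t − 10 = e^3.4368 = 31.088, so t = 41.088.
T = 100·t = 4109 K → 4100 K to the nearest 50 K.

4100 K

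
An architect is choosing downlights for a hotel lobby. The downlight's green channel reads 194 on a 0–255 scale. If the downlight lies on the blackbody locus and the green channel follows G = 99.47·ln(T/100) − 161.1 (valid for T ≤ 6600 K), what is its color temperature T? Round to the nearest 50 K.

3550 K

ln t = (194 + 161.1) / 99.47 = 3.5699.
t = e^3.5699 = 35.514.
T = 100·t = 3551 K → 3550 K to the nearest 50 K.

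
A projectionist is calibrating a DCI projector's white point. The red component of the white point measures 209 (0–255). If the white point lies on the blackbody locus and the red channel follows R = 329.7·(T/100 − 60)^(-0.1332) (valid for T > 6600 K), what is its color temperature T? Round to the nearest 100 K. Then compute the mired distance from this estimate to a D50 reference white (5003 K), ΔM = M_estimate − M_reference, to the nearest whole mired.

(t − 60)^(-0.1332) = 209/329.7 = 0.63391.
t − 60 = 0.63391^(1/-0.1332) = 0.63391^(-7.508) = 30.639, so t = 90.639.
T = 100·t = 9064 K → 9100 K to the nearest 100 K.
M_estimate = 10⁶/9100 = 109.89; M_reference = 10⁶/5003 = 199.88.
ΔM = 109.89 − 199.88 = -89.99 → -90 mireds.

-90 mireds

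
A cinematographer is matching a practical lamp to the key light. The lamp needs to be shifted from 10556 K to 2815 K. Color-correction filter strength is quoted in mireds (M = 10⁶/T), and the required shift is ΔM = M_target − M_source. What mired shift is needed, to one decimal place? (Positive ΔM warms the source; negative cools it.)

M_source = 10⁶/10556 = 94.733; M_target = 10⁶/2815 = 355.240.
ΔM = 355.240 − 94.733 = 260.507 → +260.5 mireds, a warming shift.

+260.5 mireds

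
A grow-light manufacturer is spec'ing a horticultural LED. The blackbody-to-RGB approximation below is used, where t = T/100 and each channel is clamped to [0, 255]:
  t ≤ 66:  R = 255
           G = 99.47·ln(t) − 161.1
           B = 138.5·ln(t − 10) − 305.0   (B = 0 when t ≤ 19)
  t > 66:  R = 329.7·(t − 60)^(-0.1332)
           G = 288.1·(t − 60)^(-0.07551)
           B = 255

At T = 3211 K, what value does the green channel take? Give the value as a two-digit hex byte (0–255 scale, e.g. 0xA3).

0xB8

t = 3211/100 = 32.11; the t ≤ 66 branch applies.
G = 99.47·ln 32.11 − 161.1 = 99.47·3.4692 − 161.1 = 183.978.
Rounded: 184; in hex, 0xB8.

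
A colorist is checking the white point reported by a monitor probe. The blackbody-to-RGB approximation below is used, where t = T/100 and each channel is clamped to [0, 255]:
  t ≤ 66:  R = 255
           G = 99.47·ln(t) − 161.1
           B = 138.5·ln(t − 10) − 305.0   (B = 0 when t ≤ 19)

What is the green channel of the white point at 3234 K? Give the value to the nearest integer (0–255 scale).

185

t = 3234/100 = 32.34; the t ≤ 66 branch applies.
G = 99.47·ln 32.34 − 161.1 = 99.47·3.4763 − 161.1 = 184.688.
Rounded: 185.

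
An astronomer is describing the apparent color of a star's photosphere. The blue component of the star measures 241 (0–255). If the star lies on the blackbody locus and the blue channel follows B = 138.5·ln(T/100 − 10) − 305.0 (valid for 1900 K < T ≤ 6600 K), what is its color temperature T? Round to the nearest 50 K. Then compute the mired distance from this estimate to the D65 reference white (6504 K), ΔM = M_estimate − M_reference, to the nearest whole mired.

+9 mireds

ln(t − 10) = (241 + 305.0) / 138.5 = 3.9422.
t − 10 = e^3.9422 = 51.534, so t = 61.534.
T = 100·t = 6153 K → 6150 K to the nearest 50 K.
M_estimate = 10⁶/6150 = 162.60; M_reference = 10⁶/6504 = 153.75.
ΔM = 162.60 − 153.75 = 8.85 → +9 mireds.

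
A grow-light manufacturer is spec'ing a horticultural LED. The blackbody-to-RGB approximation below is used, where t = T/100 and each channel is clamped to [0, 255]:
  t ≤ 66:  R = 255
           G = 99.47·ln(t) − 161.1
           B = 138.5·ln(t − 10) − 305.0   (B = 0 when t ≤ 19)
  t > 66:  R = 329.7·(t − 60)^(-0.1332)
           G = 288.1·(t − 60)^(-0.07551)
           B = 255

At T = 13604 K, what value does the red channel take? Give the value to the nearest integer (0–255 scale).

t = 13604/100 = 136.04; the t > 66 branch applies.
R = 329.7·(136.04 − 60)^(-0.1332) = 329.7·76.04^(-0.1332) = 329.7·0.56162 = 185.167.
Rounded: 185.

185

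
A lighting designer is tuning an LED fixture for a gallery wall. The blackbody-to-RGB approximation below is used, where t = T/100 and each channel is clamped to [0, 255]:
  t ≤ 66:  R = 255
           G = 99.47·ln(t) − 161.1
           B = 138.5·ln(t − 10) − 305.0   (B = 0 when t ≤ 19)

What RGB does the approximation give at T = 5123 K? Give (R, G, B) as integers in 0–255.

t = 5123/100 = 51.23; the t ≤ 66 branch applies.
R = 255 by definition for t ≤ 66.
G = 99.47·ln 51.23 − 161.1 = 99.47·3.9363 − 161.1 = 230.446.
B = 138.5·ln(51.23 − 10) − 305.0 = 138.5·ln 41.23 − 305.0 = 138.5·3.7192 − 305.0 = 210.105.
Rounded: (255, 230, 210).

(255, 230, 210)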